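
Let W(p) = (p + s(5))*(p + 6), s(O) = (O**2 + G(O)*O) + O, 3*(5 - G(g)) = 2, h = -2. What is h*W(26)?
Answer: -14912/3 ≈ -4970.7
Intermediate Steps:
G(g) = 13/3 (G(g) = 5 - 1/3*2 = 5 - 2/3 = 13/3)
s(O) = O**2 + 16*O/3 (s(O) = (O**2 + 13*O/3) + O = O**2 + 16*O/3)
W(p) = (6 + p)*(155/3 + p) (W(p) = (p + (1/3)*5*(16 + 3*5))*(p + 6) = (p + (1/3)*5*(16 + 15))*(6 + p) = (p + (1/3)*5*31)*(6 + p) = (p + 155/3)*(6 + p) = (155/3 + p)*(6 + p) = (6 + p)*(155/3 + p))
h*W(26) = -2*(310 + 26**2 + (173/3)*26) = -2*(310 + 676 + 4498/3) = -2*7456/3 = -14912/3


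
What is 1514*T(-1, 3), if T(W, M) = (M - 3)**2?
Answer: 0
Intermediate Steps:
T(W, M) = (-3 + M)**2
1514*T(-1, 3) = 1514*(-3 + 3)**2 = 1514*0**2 = 1514*0 = 0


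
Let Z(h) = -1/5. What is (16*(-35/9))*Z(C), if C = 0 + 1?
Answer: 112/9 ≈ 12.444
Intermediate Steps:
C = 1
Z(h) = -1/5 (Z(h) = -1*1/5 = -1/5)
(16*(-35/9))*Z(C) = (16*(-35/9))*(-1/5) = -560/9*(-1/5) = 112/9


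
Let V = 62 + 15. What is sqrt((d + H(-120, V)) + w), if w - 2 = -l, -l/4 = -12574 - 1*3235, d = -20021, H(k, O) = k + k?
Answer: I*sqrt(83495) ≈ 288.96*I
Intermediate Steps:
V = 77
H(k, O) = 2*k
l = 63236 (l = -4*(-12574 - 1*3235) = -4*(-12574 - 3235) = -4*(-15809) = 63236)
w = -63234 (w = 2 - 1*63236 = 2 - 63236 = -63234)
sqrt((d + H(-120, V)) + w) = sqrt((-20021 + 2*(-120)) - 63234) = sqrt((-20021 - 240) - 63234) = sqrt(-20261 - 63234) = sqrt(-83495) = I*sqrt(83495)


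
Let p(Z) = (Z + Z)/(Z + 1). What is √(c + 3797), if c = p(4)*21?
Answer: √95765/5 ≈ 61.892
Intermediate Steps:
p(Z) = 2*Z/(1 + Z) (p(Z) = (2*Z)/(1 + Z) = 2*Z/(1 + Z))
c = 168/5 (c = (2*4/(1 + 4))*21 = (2*4/5)*21 = (2*4*(⅕))*21 = (8/5)*21 = 168/5 ≈ 33.600)
√(c + 3797) = √(168/5 + 3797) = √(19153/5) = √95765/5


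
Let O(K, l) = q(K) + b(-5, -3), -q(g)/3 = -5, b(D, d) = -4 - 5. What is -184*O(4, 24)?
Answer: -1104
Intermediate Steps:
b(D, d) = -9
q(g) = 15 (q(g) = -3*(-5) = 15)
O(K, l) = 6 (O(K, l) = 15 - 9 = 6)
-184*O(4, 24) = -184*6 = -1104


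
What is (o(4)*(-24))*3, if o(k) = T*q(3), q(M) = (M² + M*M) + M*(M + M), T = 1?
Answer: -2592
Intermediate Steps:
q(M) = 4*M² (q(M) = (M² + M²) + M*(2*M) = 2*M² + 2*M² = 4*M²)
o(k) = 36 (o(k) = 1*(4*3²) = 1*(4*9) = 1*36 = 36)
(o(4)*(-24))*3 = (36*(-24))*3 = -864*3 = -2592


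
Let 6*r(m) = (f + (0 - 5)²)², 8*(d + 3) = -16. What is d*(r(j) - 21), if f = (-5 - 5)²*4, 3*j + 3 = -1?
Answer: -902495/6 ≈ -1.5042e+5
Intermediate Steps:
d = -5 (d = -3 + (⅛)*(-16) = -3 - 2 = -5)
j = -4/3 (j = -1 + (⅓)*(-1) = -1 - ⅓ = -4/3 ≈ -1.3333)
f = 400 (f = (-10)²*4 = 100*4 = 400)
r(m) = 180625/6 (r(m) = (400 + (0 - 5)²)²/6 = (400 + (-5)²)²/6 = (400 + 25)²/6 = (⅙)*425² = (⅙)*180625 = 180625/6)
d*(r(j) - 21) = -5*(180625/6 - 21) = -5*180499/6 = -902495/6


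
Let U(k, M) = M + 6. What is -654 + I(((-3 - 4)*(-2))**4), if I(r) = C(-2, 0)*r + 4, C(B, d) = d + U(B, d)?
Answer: 229846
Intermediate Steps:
U(k, M) = 6 + M
C(B, d) = 6 + 2*d (C(B, d) = d + (6 + d) = 6 + 2*d)
I(r) = 4 + 6*r (I(r) = (6 + 2*0)*r + 4 = (6 + 0)*r + 4 = 6*r + 4 = 4 + 6*r)
-654 + I(((-3 - 4)*(-2))**4) = -654 + (4 + 6*((-3 - 4)*(-2))**4) = -654 + (4 + 6*(-7*(-2))**4) = -654 + (4 + 6*14**4) = -654 + (4 + 6*38416) = -654 + (4 + 230496) = -654 + 230500 = 229846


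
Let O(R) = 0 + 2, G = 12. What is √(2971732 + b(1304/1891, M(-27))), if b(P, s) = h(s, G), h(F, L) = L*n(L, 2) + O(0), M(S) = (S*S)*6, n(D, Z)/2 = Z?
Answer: 3*√330198 ≈ 1723.9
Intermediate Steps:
n(D, Z) = 2*Z
O(R) = 2
M(S) = 6*S² (M(S) = S²*6 = 6*S²)
h(F, L) = 2 + 4*L (h(F, L) = L*(2*2) + 2 = L*4 + 2 = 4*L + 2 = 2 + 4*L)
b(P, s) = 50 (b(P, s) = 2 + 4*12 = 2 + 48 = 50)
√(2971732 + b(1304/1891, M(-27))) = √(2971732 + 50) = √2971782 = 3*√330198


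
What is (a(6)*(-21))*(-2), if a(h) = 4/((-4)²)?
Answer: 21/2 ≈ 10.500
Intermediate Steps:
a(h) = ¼ (a(h) = 4/16 = 4*(1/16) = ¼)
(a(6)*(-21))*(-2) = ((¼)*(-21))*(-2) = -21/4*(-2) = 21/2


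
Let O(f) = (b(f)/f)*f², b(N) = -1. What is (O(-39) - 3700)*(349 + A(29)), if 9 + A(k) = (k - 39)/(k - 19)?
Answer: -1241079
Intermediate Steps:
A(k) = -9 + (-39 + k)/(-19 + k) (A(k) = -9 + (k - 39)/(k - 19) = -9 + (-39 + k)/(-19 + k))
O(f) = -f (O(f) = (-1/f)*f² = -f)
(O(-39) - 3700)*(349 + A(29)) = (-1*(-39) - 3700)*(349 + 4*(33 - 2*29)/(-19 + 29)) = (39 - 3700)*(349 + 4*(33 - 58)/10) = -3661*(349 + 4*(⅒)*(-25)) = -3661*(349 - 10) = -3661*339 = -1241079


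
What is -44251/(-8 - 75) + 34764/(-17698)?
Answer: 390134393/734467 ≈ 531.18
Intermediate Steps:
-44251/(-8 - 75) + 34764/(-17698) = -44251/(1*(-83)) + 34764*(-1/17698) = -44251/(-83) - 17382/8849 = -44251*(-1/83) - 17382/8849 = 44251/83 - 17382/8849 = 390134393/734467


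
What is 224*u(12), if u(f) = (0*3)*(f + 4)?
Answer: 0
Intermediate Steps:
u(f) = 0 (u(f) = 0*(4 + f) = 0)
224*u(12) = 224*0 = 0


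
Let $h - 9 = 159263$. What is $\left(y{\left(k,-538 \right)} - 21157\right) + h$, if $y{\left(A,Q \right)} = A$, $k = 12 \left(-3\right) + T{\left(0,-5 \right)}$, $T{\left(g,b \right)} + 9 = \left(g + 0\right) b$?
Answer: $138070$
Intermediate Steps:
$h = 159272$ ($h = 9 + 159263 = 159272$)
$T{\left(g,b \right)} = -9 + b g$ ($T{\left(g,b \right)} = -9 + \left(g + 0\right) b = -9 + g b = -9 + b g$)
$k = -45$ ($k = 12 \left(-3\right) - 9 = -36 + \left(-9 + 0\right) = -36 - 9 = -45$)
$\left(y{\left(k,-538 \right)} - 21157\right) + h = \left(-45 - 21157\right) + 159272 = -21202 + 159272 = 138070$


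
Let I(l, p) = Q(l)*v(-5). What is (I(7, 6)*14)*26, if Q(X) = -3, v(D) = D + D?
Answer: 10920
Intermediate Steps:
v(D) = 2*D
I(l, p) = 30 (I(l, p) = -6*(-5) = -3*(-10) = 30)
(I(7, 6)*14)*26 = (30*14)*26 = 420*26 = 10920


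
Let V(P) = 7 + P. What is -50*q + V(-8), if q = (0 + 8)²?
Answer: -3201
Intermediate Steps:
q = 64 (q = 8² = 64)
-50*q + V(-8) = -50*64 + (7 - 8) = -3200 - 1 = -3201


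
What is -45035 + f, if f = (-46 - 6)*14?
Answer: -45763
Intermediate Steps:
f = -728 (f = -52*14 = -728)
-45035 + f = -45035 - 728 = -45763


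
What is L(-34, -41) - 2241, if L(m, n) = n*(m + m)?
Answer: 547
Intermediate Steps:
L(m, n) = 2*m*n (L(m, n) = n*(2*m) = 2*m*n)
L(-34, -41) - 2241 = 2*(-34)*(-41) - 2241 = 2788 - 2241 = 547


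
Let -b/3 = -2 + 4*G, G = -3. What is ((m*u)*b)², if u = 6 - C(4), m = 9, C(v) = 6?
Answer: 0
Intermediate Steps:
u = 0 (u = 6 - 1*6 = 6 - 6 = 0)
b = 42 (b = -3*(-2 + 4*(-3)) = -3*(-2 - 12) = -3*(-14) = 42)
((m*u)*b)² = ((9*0)*42)² = (0*42)² = 0² = 0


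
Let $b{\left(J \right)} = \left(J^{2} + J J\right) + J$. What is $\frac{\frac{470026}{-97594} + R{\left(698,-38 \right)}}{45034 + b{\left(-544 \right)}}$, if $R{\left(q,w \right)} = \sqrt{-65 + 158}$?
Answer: $- \frac{235013}{31052556514} + \frac{\sqrt{93}}{636362} \approx 7.5861 \cdot 10^{-6}$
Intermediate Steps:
$b{\left(J \right)} = J + 2 J^{2}$ ($b{\left(J \right)} = \left(J^{2} + J^{2}\right) + J = 2 J^{2} + J = J + 2 J^{2}$)
$R{\left(q,w \right)} = \sqrt{93}$
$\frac{\frac{470026}{-97594} + R{\left(698,-38 \right)}}{45034 + b{\left(-544 \right)}} = \frac{\frac{470026}{-97594} + \sqrt{93}}{45034 - 544 \left(1 + 2 \left(-544\right)\right)} = \frac{470026 \left(- \frac{1}{97594}\right) + \sqrt{93}}{45034 - 544 \left(1 - 1088\right)} = \frac{- \frac{235013}{48797} + \sqrt{93}}{45034 - -591328} = \frac{- \frac{235013}{48797} + \sqrt{93}}{45034 + 591328} = \frac{- \frac{235013}{48797} + \sqrt{93}}{636362} = \left(- \frac{235013}{48797} + \sqrt{93}\right) \frac{1}{636362} = - \frac{235013}{31052556514} + \frac{\sqrt{93}}{636362}$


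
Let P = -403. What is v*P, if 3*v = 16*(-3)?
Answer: 6448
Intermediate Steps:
v = -16 (v = (16*(-3))/3 = (1/3)*(-48) = -16)
v*P = -16*(-403) = 6448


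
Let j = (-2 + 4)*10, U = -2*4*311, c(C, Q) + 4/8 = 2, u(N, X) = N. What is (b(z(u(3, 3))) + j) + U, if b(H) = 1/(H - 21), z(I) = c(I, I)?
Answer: -96254/39 ≈ -2468.1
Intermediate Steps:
c(C, Q) = 3/2 (c(C, Q) = -1/2 + 2 = 3/2)
z(I) = 3/2
b(H) = 1/(-21 + H)
U = -2488 (U = -8*311 = -2488)
j = 20 (j = 2*10 = 20)
(b(z(u(3, 3))) + j) + U = (1/(-21 + 3/2) + 20) - 2488 = (1/(-39/2) + 20) - 2488 = (-2/39 + 20) - 2488 = 778/39 - 2488 = -96254/39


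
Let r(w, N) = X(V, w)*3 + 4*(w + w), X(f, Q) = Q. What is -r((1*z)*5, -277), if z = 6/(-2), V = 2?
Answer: 165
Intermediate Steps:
z = -3 (z = 6*(-1/2) = -3)
r(w, N) = 11*w (r(w, N) = w*3 + 4*(w + w) = 3*w + 4*(2*w) = 3*w + 8*w = 11*w)
-r((1*z)*5, -277) = -11*(1*(-3))*5 = -11*(-3*5) = -11*(-15) = -1*(-165) = 165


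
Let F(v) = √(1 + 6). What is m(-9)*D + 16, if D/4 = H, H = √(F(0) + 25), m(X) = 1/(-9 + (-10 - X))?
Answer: 16 - 2*√(25 + √7)/5 ≈ 13.897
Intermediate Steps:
F(v) = √7
m(X) = 1/(-19 - X)
H = √(25 + √7) (H = √(√7 + 25) = √(25 + √7) ≈ 5.2579)
D = 4*√(25 + √7) ≈ 21.032
m(-9)*D + 16 = (-1/(19 - 9))*(4*√(25 + √7)) + 16 = (-1/10)*(4*√(25 + √7)) + 16 = (-1*⅒)*(4*√(25 + √7)) + 16 = -2*√(25 + √7)/5 + 16 = 16 - 2*√(25 + √7)/5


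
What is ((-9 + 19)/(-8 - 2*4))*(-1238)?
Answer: 3095/4 ≈ 773.75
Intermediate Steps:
((-9 + 19)/(-8 - 2*4))*(-1238) = (10/(-8 - 8))*(-1238) = (10/(-16))*(-1238) = (10*(-1/16))*(-1238) = -5/8*(-1238) = 3095/4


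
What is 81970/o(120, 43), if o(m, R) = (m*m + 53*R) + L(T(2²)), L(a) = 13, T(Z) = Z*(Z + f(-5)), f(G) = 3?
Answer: 40985/8346 ≈ 4.9107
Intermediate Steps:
T(Z) = Z*(3 + Z) (T(Z) = Z*(Z + 3) = Z*(3 + Z))
o(m, R) = 13 + m² + 53*R (o(m, R) = (m*m + 53*R) + 13 = (m² + 53*R) + 13 = 13 + m² + 53*R)
81970/o(120, 43) = 81970/(13 + 120² + 53*43) = 81970/(13 + 14400 + 2279) = 81970/16692 = 81970*(1/16692) = 40985/8346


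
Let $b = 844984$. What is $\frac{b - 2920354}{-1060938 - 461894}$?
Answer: $\frac{1037685}{761416} \approx 1.3628$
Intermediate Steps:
$\frac{b - 2920354}{-1060938 - 461894} = \frac{844984 - 2920354}{-1060938 - 461894} = - \frac{2075370}{-1522832} = \left(-2075370\right) \left(- \frac{1}{1522832}\right) = \frac{1037685}{761416}$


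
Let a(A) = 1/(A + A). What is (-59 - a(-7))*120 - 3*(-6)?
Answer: -49374/7 ≈ -7053.4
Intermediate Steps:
a(A) = 1/(2*A)
(-59 - a(-7))*120 - 3*(-6) = (-59 - 1/(2*(-7)))*120 - 3*(-6) = (-59 - (-1)/(2*7))*120 + 18 = (-59 - 1*(-1/14))*120 + 18 = (-59 + 1/14)*120 + 18 = -825/14*120 + 18 = -49500/7 + 18 = -49374/7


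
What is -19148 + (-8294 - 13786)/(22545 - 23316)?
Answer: -4913676/257 ≈ -19119.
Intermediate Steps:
-19148 + (-8294 - 13786)/(22545 - 23316) = -19148 - 22080/(-771) = -19148 - 22080*(-1/771) = -19148 + 7360/257 = -4913676/257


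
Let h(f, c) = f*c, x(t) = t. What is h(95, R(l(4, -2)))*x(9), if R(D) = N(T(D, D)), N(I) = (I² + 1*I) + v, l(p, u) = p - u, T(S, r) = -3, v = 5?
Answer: 9405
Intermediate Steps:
N(I) = 5 + I + I² (N(I) = (I² + 1*I) + 5 = (I² + I) + 5 = (I + I²) + 5 = 5 + I + I²)
R(D) = 11 (R(D) = 5 - 3 + (-3)² = 5 - 3 + 9 = 11)
h(f, c) = c*f
h(95, R(l(4, -2)))*x(9) = (11*95)*9 = 1045*9 = 9405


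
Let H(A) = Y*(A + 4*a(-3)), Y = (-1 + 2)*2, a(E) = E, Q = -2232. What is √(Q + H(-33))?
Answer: 3*I*√258 ≈ 48.187*I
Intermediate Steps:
Y = 2 (Y = 1*2 = 2)
H(A) = -24 + 2*A (H(A) = 2*(A + 4*(-3)) = 2*(A - 12) = 2*(-12 + A) = -24 + 2*A)
√(Q + H(-33)) = √(-2232 + (-24 + 2*(-33))) = √(-2232 + (-24 - 66)) = √(-2232 - 90) = √(-2322) = 3*I*√258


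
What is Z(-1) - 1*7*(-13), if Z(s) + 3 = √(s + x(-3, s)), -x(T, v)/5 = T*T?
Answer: 88 + I*√46 ≈ 88.0 + 6.7823*I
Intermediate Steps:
x(T, v) = -5*T² (x(T, v) = -5*T*T = -5*T²)
Z(s) = -3 + √(-45 + s) (Z(s) = -3 + √(s - 5*(-3)²) = -3 + √(s - 5*9) = -3 + √(s - 45) = -3 + √(-45 + s))
Z(-1) - 1*7*(-13) = (-3 + √(-45 - 1)) - 1*7*(-13) = (-3 + √(-46)) - 7*(-13) = (-3 + I*√46) + 91 = 88 + I*√46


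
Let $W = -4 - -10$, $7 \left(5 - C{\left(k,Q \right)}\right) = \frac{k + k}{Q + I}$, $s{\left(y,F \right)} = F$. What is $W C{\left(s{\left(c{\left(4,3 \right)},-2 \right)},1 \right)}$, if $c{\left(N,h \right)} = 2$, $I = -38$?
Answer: $\frac{7746}{259} \approx 29.907$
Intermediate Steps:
$C{\left(k,Q \right)} = 5 - \frac{2 k}{7 \left(-38 + Q\right)}$ ($C{\left(k,Q \right)} = 5 - \frac{\left(k + k\right) \frac{1}{Q - 38}}{7} = 5 - \frac{2 k \frac{1}{-38 + Q}}{7} = 5 - \frac{2 k}{7 \left(-38 + Q\right)}$)
$W = 6$ ($W = -4 + 10 = 6$)
$W C{\left(s{\left(c{\left(4,3 \right)},-2 \right)},1 \right)} = 6 \frac{-1330 - -4 + 35 \cdot 1}{7 \left(-38 + 1\right)} = 6 \frac{-1330 + 4 + 35}{7 \left(-37\right)} = 6 \cdot \frac{1}{7} \left(- \frac{1}{37}\right) \left(-1291\right) = 6 \cdot \frac{1291}{259} = \frac{7746}{259}$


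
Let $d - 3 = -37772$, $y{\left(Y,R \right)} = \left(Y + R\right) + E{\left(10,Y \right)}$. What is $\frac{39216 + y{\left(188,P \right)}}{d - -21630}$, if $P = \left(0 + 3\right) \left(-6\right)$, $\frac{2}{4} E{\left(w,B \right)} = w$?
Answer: $- \frac{39406}{16139} \approx -2.4417$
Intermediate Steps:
$E{\left(w,B \right)} = 2 w$
$P = -18$ ($P = 3 \left(-6\right) = -18$)
$y{\left(Y,R \right)} = 20 + R + Y$ ($y{\left(Y,R \right)} = \left(Y + R\right) + 2 \cdot 10 = \left(R + Y\right) + 20 = 20 + R + Y$)
$d = -37769$ ($d = 3 - 37772 = -37769$)
$\frac{39216 + y{\left(188,P \right)}}{d - -21630} = \frac{39216 + \left(20 - 18 + 188\right)}{-37769 - -21630} = \frac{39216 + 190}{-37769 + 21630} = \frac{39406}{-16139} = 39406 \left(- \frac{1}{16139}\right) = - \frac{39406}{16139}$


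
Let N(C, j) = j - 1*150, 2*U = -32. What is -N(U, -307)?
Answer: 457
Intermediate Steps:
U = -16 (U = (1/2)*(-32) = -16)
N(C, j) = -150 + j (N(C, j) = j - 150 = -150 + j)
-N(U, -307) = -(-150 - 307) = -1*(-457) = 457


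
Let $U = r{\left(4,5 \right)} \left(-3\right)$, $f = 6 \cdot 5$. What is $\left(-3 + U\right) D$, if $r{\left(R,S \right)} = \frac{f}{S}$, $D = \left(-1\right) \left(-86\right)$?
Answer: $-1806$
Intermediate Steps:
$D = 86$
$f = 30$
$r{\left(R,S \right)} = \frac{30}{S}$
$U = -18$ ($U = \frac{30}{5} \left(-3\right) = 30 \cdot \frac{1}{5} \left(-3\right) = 6 \left(-3\right) = -18$)
$\left(-3 + U\right) D = \left(-3 - 18\right) 86 = \left(-21\right) 86 = -1806$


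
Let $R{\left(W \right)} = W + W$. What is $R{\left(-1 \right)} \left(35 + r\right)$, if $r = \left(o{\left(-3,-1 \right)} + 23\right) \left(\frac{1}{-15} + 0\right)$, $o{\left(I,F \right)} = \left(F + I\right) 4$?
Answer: $- \frac{1036}{15} \approx -69.067$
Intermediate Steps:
$R{\left(W \right)} = 2 W$
$o{\left(I,F \right)} = 4 F + 4 I$
$r = - \frac{7}{15}$ ($r = \left(\left(4 \left(-1\right) + 4 \left(-3\right)\right) + 23\right) \left(\frac{1}{-15} + 0\right) = \left(\left(-4 - 12\right) + 23\right) \left(- \frac{1}{15} + 0\right) = \left(-16 + 23\right) \left(- \frac{1}{15}\right) = 7 \left(- \frac{1}{15}\right) = - \frac{7}{15} \approx -0.46667$)
$R{\left(-1 \right)} \left(35 + r\right) = 2 \left(-1\right) \left(35 - \frac{7}{15}\right) = \left(-2\right) \frac{518}{15} = - \frac{1036}{15}$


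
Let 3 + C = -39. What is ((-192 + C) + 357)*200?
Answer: 24600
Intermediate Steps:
C = -42 (C = -3 - 39 = -42)
((-192 + C) + 357)*200 = ((-192 - 42) + 357)*200 = (-234 + 357)*200 = 123*200 = 24600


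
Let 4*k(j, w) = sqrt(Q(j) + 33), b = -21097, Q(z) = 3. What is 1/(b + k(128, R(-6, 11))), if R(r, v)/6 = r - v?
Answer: -2/42191 ≈ -4.7403e-5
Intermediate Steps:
R(r, v) = -6*v + 6*r (R(r, v) = 6*(r - v) = -6*v + 6*r)
k(j, w) = 3/2 (k(j, w) = sqrt(3 + 33)/4 = sqrt(36)/4 = (1/4)*6 = 3/2)
1/(b + k(128, R(-6, 11))) = 1/(-21097 + 3/2) = 1/(-42191/2) = -2/42191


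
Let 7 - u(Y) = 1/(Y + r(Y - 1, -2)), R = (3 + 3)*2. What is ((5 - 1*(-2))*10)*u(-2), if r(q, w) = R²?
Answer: 34755/71 ≈ 489.51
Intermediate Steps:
R = 12 (R = 6*2 = 12)
r(q, w) = 144 (r(q, w) = 12² = 144)
u(Y) = 7 - 1/(144 + Y) (u(Y) = 7 - 1/(Y + 144) = 7 - 1/(144 + Y))
((5 - 1*(-2))*10)*u(-2) = ((5 - 1*(-2))*10)*((1007 + 7*(-2))/(144 - 2)) = ((5 + 2)*10)*((1007 - 14)/142) = (7*10)*((1/142)*993) = 70*(993/142) = 34755/71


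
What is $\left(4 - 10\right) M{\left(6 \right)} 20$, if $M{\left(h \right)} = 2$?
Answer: $-240$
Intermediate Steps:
$\left(4 - 10\right) M{\left(6 \right)} 20 = \left(4 - 10\right) 2 \cdot 20 = \left(-6\right) 2 \cdot 20 = \left(-12\right) 20 = -240$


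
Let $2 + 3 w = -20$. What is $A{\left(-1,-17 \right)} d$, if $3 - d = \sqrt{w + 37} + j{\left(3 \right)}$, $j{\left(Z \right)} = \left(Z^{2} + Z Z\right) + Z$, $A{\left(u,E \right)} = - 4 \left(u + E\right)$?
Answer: $-1296 - 24 \sqrt{267} \approx -1688.2$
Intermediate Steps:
$A{\left(u,E \right)} = - 4 E - 4 u$ ($A{\left(u,E \right)} = - 4 \left(E + u\right) = - 4 E - 4 u$)
$w = - \frac{22}{3}$ ($w = - \frac{2}{3} + \frac{1}{3} \left(-20\right) = - \frac{2}{3} - \frac{20}{3} = - \frac{22}{3} \approx -7.3333$)
$j{\left(Z \right)} = Z + 2 Z^{2}$ ($j{\left(Z \right)} = \left(Z^{2} + Z^{2}\right) + Z = 2 Z^{2} + Z = Z + 2 Z^{2}$)
$d = -18 - \frac{\sqrt{267}}{3}$ ($d = 3 - \left(\sqrt{- \frac{22}{3} + 37} + 3 \left(1 + 2 \cdot 3\right)\right) = 3 - \left(\sqrt{\frac{89}{3}} + 3 \left(1 + 6\right)\right) = 3 - \left(\frac{\sqrt{267}}{3} + 3 \cdot 7\right) = 3 - \left(\frac{\sqrt{267}}{3} + 21\right) = 3 - \left(21 + \frac{\sqrt{267}}{3}\right) = -18 - \frac{\sqrt{267}}{3} \approx -23.447$)
$A{\left(-1,-17 \right)} d = \left(\left(-4\right) \left(-17\right) - -4\right) \left(-18 - \frac{\sqrt{267}}{3}\right) = \left(68 + 4\right) \left(-18 - \frac{\sqrt{267}}{3}\right) = 72 \left(-18 - \frac{\sqrt{267}}{3}\right) = -1296 - 24 \sqrt{267}$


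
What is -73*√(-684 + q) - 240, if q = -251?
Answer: -240 - 73*I*√935 ≈ -240.0 - 2232.2*I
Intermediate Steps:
-73*√(-684 + q) - 240 = -73*√(-684 - 251) - 240 = -73*I*√935 - 240 = -240 - 73*I*√935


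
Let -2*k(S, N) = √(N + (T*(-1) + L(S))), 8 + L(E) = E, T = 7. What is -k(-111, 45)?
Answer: 9*I/2 ≈ 4.5*I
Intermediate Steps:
L(E) = -8 + E
k(S, N) = -√(-15 + N + S)/2 (k(S, N) = -√(N + (7*(-1) + (-8 + S)))/2 = -√(N + (-7 + (-8 + S)))/2 = -√(N + (-15 + S))/2 = -√(-15 + N + S)/2)
-k(-111, 45) = -(-1)*√(-15 + 45 - 111)/2 = -(-1)*√(-81)/2 = -(-1)*9*I/2 = -(-9)*I/2 = 9*I/2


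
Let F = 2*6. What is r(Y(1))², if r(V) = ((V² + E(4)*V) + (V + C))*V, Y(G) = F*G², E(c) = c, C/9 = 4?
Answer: 8294400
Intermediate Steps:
C = 36 (C = 9*4 = 36)
F = 12
Y(G) = 12*G²
r(V) = V*(36 + V² + 5*V) (r(V) = ((V² + 4*V) + (V + 36))*V = ((V² + 4*V) + (36 + V))*V = (36 + V² + 5*V)*V = V*(36 + V² + 5*V))
r(Y(1))² = ((12*1²)*(36 + (12*1²)² + 5*(12*1²)))² = ((12*1)*(36 + (12*1)² + 5*(12*1)))² = (12*(36 + 12² + 5*12))² = (12*(36 + 144 + 60))² = (12*240)² = 2880² = 8294400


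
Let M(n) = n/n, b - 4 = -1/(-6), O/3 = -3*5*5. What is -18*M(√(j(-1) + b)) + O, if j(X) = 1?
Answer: -243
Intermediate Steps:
O = -225 (O = 3*(-3*5*5) = 3*(-15*5) = 3*(-75) = -225)
b = 25/6 (b = 4 - 1/(-6) = 4 - 1*(-⅙) = 4 + ⅙ = 25/6 ≈ 4.1667)
M(n) = 1
-18*M(√(j(-1) + b)) + O = -18*1 - 225 = -18 - 225 = -243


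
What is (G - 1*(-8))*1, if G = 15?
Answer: 23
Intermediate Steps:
(G - 1*(-8))*1 = (15 - 1*(-8))*1 = (15 + 8)*1 = 23*1 = 23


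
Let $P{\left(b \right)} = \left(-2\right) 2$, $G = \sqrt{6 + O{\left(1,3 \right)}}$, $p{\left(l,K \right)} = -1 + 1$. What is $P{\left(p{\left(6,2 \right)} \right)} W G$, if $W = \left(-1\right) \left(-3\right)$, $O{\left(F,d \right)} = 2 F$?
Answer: $- 24 \sqrt{2} \approx -33.941$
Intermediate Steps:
$p{\left(l,K \right)} = 0$
$G = 2 \sqrt{2}$ ($G = \sqrt{6 + 2 \cdot 1} = \sqrt{6 + 2} = \sqrt{8} = 2 \sqrt{2} \approx 2.8284$)
$W = 3$
$P{\left(b \right)} = -4$
$P{\left(p{\left(6,2 \right)} \right)} W G = \left(-4\right) 3 \cdot 2 \sqrt{2} = - 12 \cdot 2 \sqrt{2} = - 24 \sqrt{2}$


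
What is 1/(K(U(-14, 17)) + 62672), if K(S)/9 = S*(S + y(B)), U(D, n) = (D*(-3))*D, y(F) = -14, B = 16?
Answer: 1/3248456 ≈ 3.0784e-7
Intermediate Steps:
U(D, n) = -3*D**2 (U(D, n) = (-3*D)*D = -3*D**2)
K(S) = 9*S*(-14 + S) (K(S) = 9*(S*(S - 14)) = 9*(S*(-14 + S)) = 9*S*(-14 + S))
1/(K(U(-14, 17)) + 62672) = 1/(9*(-3*(-14)**2)*(-14 - 3*(-14)**2) + 62672) = 1/(9*(-3*196)*(-14 - 3*196) + 62672) = 1/(9*(-588)*(-14 - 588) + 62672) = 1/(9*(-588)*(-602) + 62672) = 1/(3185784 + 62672) = 1/3248456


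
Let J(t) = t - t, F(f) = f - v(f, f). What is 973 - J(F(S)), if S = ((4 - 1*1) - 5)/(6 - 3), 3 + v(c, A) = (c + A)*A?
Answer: 973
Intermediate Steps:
v(c, A) = -3 + A*(A + c) (v(c, A) = -3 + (c + A)*A = -3 + (A + c)*A = -3 + A*(A + c))
S = -⅔ (S = ((4 - 1) - 5)/3 = (3 - 5)*(⅓) = -2*⅓ = -⅔ ≈ -0.66667)
F(f) = 3 + f - 2*f² (F(f) = f - (-3 + f² + f*f) = f - (-3 + f² + f²) = f - (-3 + 2*f²) = f + (3 - 2*f²) = 3 + f - 2*f²)
J(t) = 0
973 - J(F(S)) = 973 - 1*0 = 973 + 0 = 973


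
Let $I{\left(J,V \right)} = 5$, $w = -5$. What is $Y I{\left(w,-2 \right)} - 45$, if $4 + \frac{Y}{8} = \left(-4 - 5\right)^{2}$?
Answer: $3035$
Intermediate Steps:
$Y = 616$ ($Y = -32 + 8 \left(-4 - 5\right)^{2} = -32 + 8 \left(-9\right)^{2} = -32 + 8 \cdot 81 = -32 + 648 = 616$)
$Y I{\left(w,-2 \right)} - 45 = 616 \cdot 5 - 45 = 3080 - 45 = 3035$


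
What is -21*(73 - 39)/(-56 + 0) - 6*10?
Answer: -189/4 ≈ -47.250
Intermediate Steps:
-21*(73 - 39)/(-56 + 0) - 6*10 = -714/(-56) - 60 = -714*(-1)/56 - 60 = -21*(-17/28) - 60 = 51/4 - 60 = -189/4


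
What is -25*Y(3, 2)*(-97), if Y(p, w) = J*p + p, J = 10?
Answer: 80025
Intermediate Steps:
Y(p, w) = 11*p (Y(p, w) = 10*p + p = 11*p)
-25*Y(3, 2)*(-97) = -275*3*(-97) = -25*33*(-97) = -825*(-97) = 80025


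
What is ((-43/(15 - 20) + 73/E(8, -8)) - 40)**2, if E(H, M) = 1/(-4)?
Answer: 2614689/25 ≈ 1.0459e+5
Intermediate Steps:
E(H, M) = -1/4
((-43/(15 - 20) + 73/E(8, -8)) - 40)**2 = ((-43/(15 - 20) + 73/(-1/4)) - 40)**2 = ((-43/(-5) + 73*(-4)) - 40)**2 = ((-43*(-1/5) - 292) - 40)**2 = ((43/5 - 292) - 40)**2 = (-1417/5 - 40)**2 = (-1617/5)**2 = 2614689/25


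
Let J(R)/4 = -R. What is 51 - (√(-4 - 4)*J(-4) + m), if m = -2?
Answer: 53 - 32*I*√2 ≈ 53.0 - 45.255*I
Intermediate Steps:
J(R) = -4*R (J(R) = 4*(-R) = -4*R)
51 - (√(-4 - 4)*J(-4) + m) = 51 - (√(-4 - 4)*(-4*(-4)) - 2) = 51 - (√(-8)*16 - 2) = 51 - ((2*I*√2)*16 - 2) = 51 - (32*I*√2 - 2) = 51 - (-2 + 32*I*√2) = 51 + (2 - 32*I*√2) = 53 - 32*I*√2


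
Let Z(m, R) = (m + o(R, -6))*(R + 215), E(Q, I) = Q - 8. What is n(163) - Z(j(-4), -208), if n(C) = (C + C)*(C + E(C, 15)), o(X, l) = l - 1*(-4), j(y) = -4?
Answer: 103710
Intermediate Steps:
o(X, l) = 4 + l (o(X, l) = l + 4 = 4 + l)
E(Q, I) = -8 + Q
n(C) = 2*C*(-8 + 2*C) (n(C) = (C + C)*(C + (-8 + C)) = (2*C)*(-8 + 2*C) = 2*C*(-8 + 2*C))
Z(m, R) = (-2 + m)*(215 + R) (Z(m, R) = (m + (4 - 6))*(R + 215) = (m - 2)*(215 + R) = (-2 + m)*(215 + R))
n(163) - Z(j(-4), -208) = 4*163*(-4 + 163) - (-430 - 2*(-208) + 215*(-4) - 208*(-4)) = 4*163*159 - (-430 + 416 - 860 + 832) = 103668 - 1*(-42) = 103668 + 42 = 103710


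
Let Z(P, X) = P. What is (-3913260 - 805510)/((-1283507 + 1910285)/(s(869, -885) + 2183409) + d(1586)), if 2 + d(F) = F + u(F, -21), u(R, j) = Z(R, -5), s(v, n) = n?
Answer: -1716471462580/1153204643 ≈ -1488.4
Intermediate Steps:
u(R, j) = R
d(F) = -2 + 2*F (d(F) = -2 + (F + F) = -2 + 2*F)
(-3913260 - 805510)/((-1283507 + 1910285)/(s(869, -885) + 2183409) + d(1586)) = (-3913260 - 805510)/((-1283507 + 1910285)/(-885 + 2183409) + (-2 + 2*1586)) = -4718770/(626778/2182524 + (-2 + 3172)) = -4718770/(626778*(1/2182524) + 3170) = -4718770/(104463/363754 + 3170) = -4718770/1153204643/363754 = -4718770*363754/1153204643 = -1716471462580/1153204643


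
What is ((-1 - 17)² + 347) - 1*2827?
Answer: -2156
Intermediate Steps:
((-1 - 17)² + 347) - 1*2827 = ((-18)² + 347) - 2827 = (324 + 347) - 2827 = 671 - 2827 = -2156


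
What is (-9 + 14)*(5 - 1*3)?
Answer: 10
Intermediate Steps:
(-9 + 14)*(5 - 1*3) = 5*(5 - 3) = 5*2 = 10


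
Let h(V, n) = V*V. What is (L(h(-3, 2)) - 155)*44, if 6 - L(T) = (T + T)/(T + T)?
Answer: -6600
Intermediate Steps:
h(V, n) = V**2
L(T) = 5 (L(T) = 6 - (T + T)/(T + T) = 6 - 2*T/(2*T) = 6 - 2*T*1/(2*T) = 6 - 1*1 = 6 - 1 = 5)
(L(h(-3, 2)) - 155)*44 = (5 - 155)*44 = -150*44 = -6600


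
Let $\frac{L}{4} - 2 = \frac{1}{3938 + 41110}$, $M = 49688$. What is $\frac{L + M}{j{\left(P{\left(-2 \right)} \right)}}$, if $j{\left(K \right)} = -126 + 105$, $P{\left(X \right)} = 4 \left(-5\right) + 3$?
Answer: $- \frac{559676353}{236502} \approx -2366.5$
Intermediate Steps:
$P{\left(X \right)} = -17$ ($P{\left(X \right)} = -20 + 3 = -17$)
$L = \frac{90097}{11262}$ ($L = 8 + \frac{4}{3938 + 41110} = 8 + \frac{4}{45048} = 8 + 4 \cdot \frac{1}{45048} = 8 + \frac{1}{11262} = \frac{90097}{11262} \approx 8.0001$)
$j{\left(K \right)} = -21$
$\frac{L + M}{j{\left(P{\left(-2 \right)} \right)}} = \frac{\frac{90097}{11262} + 49688}{-21} = \frac{559676353}{11262} \left(- \frac{1}{21}\right) = - \frac{559676353}{236502}$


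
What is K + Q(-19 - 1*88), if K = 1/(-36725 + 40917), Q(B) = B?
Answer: -448543/4192 ≈ -107.00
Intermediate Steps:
K = 1/4192 ≈ 0.00023855
K + Q(-19 - 1*88) = 1/4192 + (-19 - 1*88) = 1/4192 + (-19 - 88) = 1/4192 - 107 = -448543/4192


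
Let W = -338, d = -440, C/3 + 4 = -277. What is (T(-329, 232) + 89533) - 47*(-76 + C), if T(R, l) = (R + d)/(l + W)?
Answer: 14069725/106 ≈ 1.3273e+5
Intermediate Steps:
C = -843 (C = -12 + 3*(-277) = -12 - 831 = -843)
T(R, l) = (-440 + R)/(-338 + l) (T(R, l) = (R - 440)/(l - 338) = (-440 + R)/(-338 + l))
(T(-329, 232) + 89533) - 47*(-76 + C) = ((-440 - 329)/(-338 + 232) + 89533) - 47*(-76 - 843) = (-769/(-106) + 89533) - 47*(-919) = (-1/106*(-769) + 89533) + 43193 = (769/106 + 89533) + 43193 = 9491267/106 + 43193 = 14069725/106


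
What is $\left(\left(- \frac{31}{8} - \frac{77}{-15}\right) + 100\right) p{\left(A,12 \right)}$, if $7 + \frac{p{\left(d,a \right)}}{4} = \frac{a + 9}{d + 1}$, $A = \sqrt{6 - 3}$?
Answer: $- \frac{85057}{12} + \frac{85057 \sqrt{3}}{20} \approx 278.07$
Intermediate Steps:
$A = \sqrt{3} \approx 1.732$
$p{\left(d,a \right)} = -28 + \frac{4 \left(9 + a\right)}{1 + d}$ ($p{\left(d,a \right)} = -28 + 4 \frac{a + 9}{d + 1} = -28 + 4 \frac{9 + a}{1 + d} = -28 + \frac{4 \left(9 + a\right)}{1 + d}$)
$\left(\left(- \frac{31}{8} - \frac{77}{-15}\right) + 100\right) p{\left(A,12 \right)} = \left(\left(- \frac{31}{8} - \frac{77}{-15}\right) + 100\right) \frac{4 \left(2 + 12 - 7 \sqrt{3}\right)}{1 + \sqrt{3}} = \left(\left(\left(-31\right) \frac{1}{8} - - \frac{77}{15}\right) + 100\right) \frac{4 \left(14 - 7 \sqrt{3}\right)}{1 + \sqrt{3}} = \left(\left(- \frac{31}{8} + \frac{77}{15}\right) + 100\right) \frac{4 \left(14 - 7 \sqrt{3}\right)}{1 + \sqrt{3}} = \left(\frac{151}{120} + 100\right) \frac{4 \left(14 - 7 \sqrt{3}\right)}{1 + \sqrt{3}} = \frac{12151 \frac{4 \left(14 - 7 \sqrt{3}\right)}{1 + \sqrt{3}}}{120} = \frac{12151 \left(14 - 7 \sqrt{3}\right)}{30 \left(1 + \sqrt{3}\right)}$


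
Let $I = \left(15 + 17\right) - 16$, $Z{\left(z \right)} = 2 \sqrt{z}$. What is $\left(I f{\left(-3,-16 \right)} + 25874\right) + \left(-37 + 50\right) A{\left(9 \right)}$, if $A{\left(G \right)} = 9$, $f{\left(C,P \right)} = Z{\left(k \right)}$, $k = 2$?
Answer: $25991 + 32 \sqrt{2} \approx 26036.0$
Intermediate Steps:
$f{\left(C,P \right)} = 2 \sqrt{2}$
$I = 16$ ($I = 32 - 16 = 16$)
$\left(I f{\left(-3,-16 \right)} + 25874\right) + \left(-37 + 50\right) A{\left(9 \right)} = \left(16 \cdot 2 \sqrt{2} + 25874\right) + \left(-37 + 50\right) 9 = \left(32 \sqrt{2} + 25874\right) + 13 \cdot 9 = \left(25874 + 32 \sqrt{2}\right) + 117 = 25991 + 32 \sqrt{2}$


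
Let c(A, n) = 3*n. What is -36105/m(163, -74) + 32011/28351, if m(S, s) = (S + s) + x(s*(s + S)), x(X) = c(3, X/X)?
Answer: -1020667843/2608292 ≈ -391.32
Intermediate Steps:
x(X) = 3 (x(X) = 3*(X/X) = 3*1 = 3)
m(S, s) = 3 + S + s (m(S, s) = (S + s) + 3 = 3 + S + s)
-36105/m(163, -74) + 32011/28351 = -36105/(3 + 163 - 74) + 32011/28351 = -36105/92 + 32011*(1/28351) = -36105*1/92 + 32011/28351 = -36105/92 + 32011/28351 = -1020667843/2608292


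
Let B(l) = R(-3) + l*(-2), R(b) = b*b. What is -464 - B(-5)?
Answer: -483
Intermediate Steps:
R(b) = b²
B(l) = 9 - 2*l (B(l) = (-3)² + l*(-2) = 9 - 2*l)
-464 - B(-5) = -464 - (9 - 2*(-5)) = -464 - (9 + 10) = -464 - 1*19 = -464 - 19 = -483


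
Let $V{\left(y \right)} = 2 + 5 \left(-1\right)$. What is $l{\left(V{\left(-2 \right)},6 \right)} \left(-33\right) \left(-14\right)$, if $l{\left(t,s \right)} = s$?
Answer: $2772$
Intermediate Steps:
$V{\left(y \right)} = -3$ ($V{\left(y \right)} = 2 - 5 = -3$)
$l{\left(V{\left(-2 \right)},6 \right)} \left(-33\right) \left(-14\right) = 6 \left(-33\right) \left(-14\right) = \left(-198\right) \left(-14\right) = 2772$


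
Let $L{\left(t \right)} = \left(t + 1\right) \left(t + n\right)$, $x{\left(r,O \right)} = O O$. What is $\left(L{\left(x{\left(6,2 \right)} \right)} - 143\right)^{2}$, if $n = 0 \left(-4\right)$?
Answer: $15129$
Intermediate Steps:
$x{\left(r,O \right)} = O^{2}$
$n = 0$
$L{\left(t \right)} = t \left(1 + t\right)$ ($L{\left(t \right)} = \left(t + 1\right) \left(t + 0\right) = \left(1 + t\right) t = t \left(1 + t\right)$)
$\left(L{\left(x{\left(6,2 \right)} \right)} - 143\right)^{2} = \left(2^{2} \left(1 + 2^{2}\right) - 143\right)^{2} = \left(4 \left(1 + 4\right) - 143\right)^{2} = \left(4 \cdot 5 - 143\right)^{2} = \left(20 - 143\right)^{2} = \left(-123\right)^{2} = 15129$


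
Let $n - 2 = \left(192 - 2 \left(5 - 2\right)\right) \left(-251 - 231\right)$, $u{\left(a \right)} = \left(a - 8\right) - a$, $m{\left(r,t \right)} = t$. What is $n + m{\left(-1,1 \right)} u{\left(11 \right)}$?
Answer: $-89658$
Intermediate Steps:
$u{\left(a \right)} = -8$ ($u{\left(a \right)} = \left(a - 8\right) - a = \left(-8 + a\right) - a = -8$)
$n = -89650$ ($n = 2 + \left(192 - 2 \left(5 - 2\right)\right) \left(-251 - 231\right) = 2 + \left(192 - 6\right) \left(-482\right) = 2 + 186 \left(-482\right) = 2 - 89652 = -89650$)
$n + m{\left(-1,1 \right)} u{\left(11 \right)} = -89650 + 1 \left(-8\right) = -89650 - 8 = -89658$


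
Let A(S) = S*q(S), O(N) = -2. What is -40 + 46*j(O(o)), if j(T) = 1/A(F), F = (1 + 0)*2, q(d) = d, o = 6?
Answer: -57/2 ≈ -28.500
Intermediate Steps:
F = 2 (F = 1*2 = 2)
A(S) = S² (A(S) = S*S = S²)
j(T) = ¼ (j(T) = 1/(2²) = 1/4 = ¼)
-40 + 46*j(O(o)) = -40 + 46*(¼) = -40 + 23/2 = -57/2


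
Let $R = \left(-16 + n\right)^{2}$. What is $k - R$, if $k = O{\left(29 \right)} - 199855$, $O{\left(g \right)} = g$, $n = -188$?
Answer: $-241442$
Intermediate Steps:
$R = 41616$ ($R = \left(-16 - 188\right)^{2} = \left(-204\right)^{2} = 41616$)
$k = -199826$ ($k = 29 - 199855 = -199826$)
$k - R = -199826 - 41616 = -241442$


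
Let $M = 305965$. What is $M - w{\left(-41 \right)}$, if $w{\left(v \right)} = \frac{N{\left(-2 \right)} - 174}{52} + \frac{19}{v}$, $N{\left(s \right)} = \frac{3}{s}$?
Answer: $\frac{100357779}{328} \approx 3.0597 \cdot 10^{5}$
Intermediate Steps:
$w{\left(v \right)} = - \frac{27}{8} + \frac{19}{v}$ ($w{\left(v \right)} = \frac{\frac{3}{-2} - 174}{52} + \frac{19}{v} = \left(3 \left(- \frac{1}{2}\right) - 174\right) \frac{1}{52} + \frac{19}{v} = \left(- \frac{3}{2} - 174\right) \frac{1}{52} + \frac{19}{v} = \left(- \frac{351}{2}\right) \frac{1}{52} + \frac{19}{v} = - \frac{27}{8} + \frac{19}{v}$)
$M - w{\left(-41 \right)} = 305965 - \left(- \frac{27}{8} + \frac{19}{-41}\right) = 305965 - \left(- \frac{27}{8} + 19 \left(- \frac{1}{41}\right)\right) = 305965 - \left(- \frac{27}{8} - \frac{19}{41}\right) = 305965 - - \frac{1259}{328} = 305965 + \frac{1259}{328} = \frac{100357779}{328}$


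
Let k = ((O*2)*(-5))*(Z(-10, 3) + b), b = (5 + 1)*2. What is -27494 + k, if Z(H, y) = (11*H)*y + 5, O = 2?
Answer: -21234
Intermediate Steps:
b = 12 (b = 6*2 = 12)
Z(H, y) = 5 + 11*H*y (Z(H, y) = 11*H*y + 5 = 5 + 11*H*y)
k = 6260 (k = ((2*2)*(-5))*((5 + 11*(-10)*3) + 12) = (4*(-5))*((5 - 330) + 12) = -20*(-325 + 12) = -20*(-313) = 6260)
-27494 + k = -27494 + 6260 = -21234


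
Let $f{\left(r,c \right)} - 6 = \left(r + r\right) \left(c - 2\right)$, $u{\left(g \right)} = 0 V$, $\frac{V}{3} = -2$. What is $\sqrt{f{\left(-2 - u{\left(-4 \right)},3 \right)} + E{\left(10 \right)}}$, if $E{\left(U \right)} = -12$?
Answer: $i \sqrt{10} \approx 3.1623 i$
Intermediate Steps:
$V = -6$ ($V = 3 \left(-2\right) = -6$)
$u{\left(g \right)} = 0$ ($u{\left(g \right)} = 0 \left(-6\right) = 0$)
$f{\left(r,c \right)} = 6 + 2 r \left(-2 + c\right)$ ($f{\left(r,c \right)} = 6 + \left(r + r\right) \left(c - 2\right) = 6 + 2 r \left(-2 + c\right)$)
$\sqrt{f{\left(-2 - u{\left(-4 \right)},3 \right)} + E{\left(10 \right)}} = \sqrt{\left(6 - 4 \left(-2 - 0\right) + 2 \cdot 3 \left(-2 - 0\right)\right) - 12} = \sqrt{\left(6 - 4 \left(-2 + 0\right) + 2 \cdot 3 \left(-2 + 0\right)\right) - 12} = \sqrt{\left(6 - -8 + 2 \cdot 3 \left(-2\right)\right) - 12} = \sqrt{\left(6 + 8 - 12\right) - 12} = \sqrt{2 - 12} = \sqrt{-10} = i \sqrt{10}$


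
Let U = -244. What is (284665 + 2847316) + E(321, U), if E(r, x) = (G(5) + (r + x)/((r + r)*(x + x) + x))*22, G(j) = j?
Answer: 491017905223/156770 ≈ 3.1321e+6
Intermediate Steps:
E(r, x) = 110 + 22*(r + x)/(x + 4*r*x) (E(r, x) = (5 + (r + x)/((r + r)*(x + x) + x))*22 = (5 + (r + x)/((2*r)*(2*x) + x))*22 = (5 + (r + x)/(4*r*x + x))*22 = (5 + (r + x)/(x + 4*r*x))*22 = 110 + 22*(r + x)/(x + 4*r*x))
(284665 + 2847316) + E(321, U) = (284665 + 2847316) + 22*(321 + 6*(-244) + 20*321*(-244))/(-244*(1 + 4*321)) = 3131981 + 22*(-1/244)*(321 - 1464 - 1566480)/(1 + 1284) = 3131981 + 22*(-1/244)*(-1567623)/1285 = 3131981 + 22*(-1/244)*(1/1285)*(-1567623) = 3131981 + 17243853/156770 = 491017905223/156770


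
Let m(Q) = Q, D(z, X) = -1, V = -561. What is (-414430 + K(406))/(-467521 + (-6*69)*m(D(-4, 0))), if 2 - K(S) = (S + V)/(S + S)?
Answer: 336515381/379290884 ≈ 0.88722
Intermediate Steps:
K(S) = 2 - (-561 + S)/(2*S) (K(S) = 2 - (S - 561)/(S + S) = 2 - (-561 + S)/(2*S))
(-414430 + K(406))/(-467521 + (-6*69)*m(D(-4, 0))) = (-414430 + (3/2)*(187 + 406)/406)/(-467521 - 6*69*(-1)) = (-414430 + (3/2)*(1/406)*593)/(-467521 - 414*(-1)) = (-414430 + 1779/812)/(-467521 + 414) = -336515381/812/(-467107) = -336515381/812*(-1/467107) = 336515381/379290884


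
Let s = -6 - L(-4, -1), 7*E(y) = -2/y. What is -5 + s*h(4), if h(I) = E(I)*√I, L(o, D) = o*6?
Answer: -53/7 ≈ -7.5714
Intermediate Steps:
L(o, D) = 6*o
E(y) = -2/(7*y) (E(y) = (-2/y)/7 = -2/(7*y))
h(I) = -2/(7*√I) (h(I) = (-2/(7*I))*√I = -2/(7*√I))
s = 18 (s = -6 - 6*(-4) = -6 - 1*(-24) = -6 + 24 = 18)
-5 + s*h(4) = -5 + 18*(-2/(7*√4)) = -5 + 18*(-2/7*½) = -5 + 18*(-⅐) = -5 - 18/7 = -53/7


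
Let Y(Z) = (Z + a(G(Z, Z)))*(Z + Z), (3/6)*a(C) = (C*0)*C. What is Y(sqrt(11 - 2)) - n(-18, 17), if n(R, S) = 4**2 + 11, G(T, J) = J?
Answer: -9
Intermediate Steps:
a(C) = 0 (a(C) = 2*((C*0)*C) = 2*(0*C) = 2*0 = 0)
n(R, S) = 27 (n(R, S) = 16 + 11 = 27)
Y(Z) = 2*Z**2 (Y(Z) = (Z + 0)*(Z + Z) = Z*(2*Z) = 2*Z**2)
Y(sqrt(11 - 2)) - n(-18, 17) = 2*(sqrt(11 - 2))**2 - 1*27 = 2*(sqrt(9))**2 - 27 = 2*3**2 - 27 = 2*9 - 27 = 18 - 27 = -9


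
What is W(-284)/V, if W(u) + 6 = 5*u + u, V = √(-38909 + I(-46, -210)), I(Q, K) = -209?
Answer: 855*I*√39118/19559 ≈ 8.6459*I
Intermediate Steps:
V = I*√39118 (V = √(-38909 - 209) = √(-39118) = I*√39118 ≈ 197.78*I)
W(u) = -6 + 6*u (W(u) = -6 + (5*u + u) = -6 + 6*u)
W(-284)/V = (-6 + 6*(-284))/((I*√39118)) = (-6 - 1704)*(-I*√39118/39118) = -(-855)*I*√39118/19559 = 855*I*√39118/19559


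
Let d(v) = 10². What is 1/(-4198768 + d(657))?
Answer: -1/4198668 ≈ -2.3817e-7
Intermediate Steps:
d(v) = 100
1/(-4198768 + d(657)) = 1/(-4198768 + 100) = 1/(-4198668) = -1/4198668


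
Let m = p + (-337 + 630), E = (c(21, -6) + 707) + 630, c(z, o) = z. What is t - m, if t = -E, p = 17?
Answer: -1668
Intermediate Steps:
E = 1358 (E = (21 + 707) + 630 = 728 + 630 = 1358)
m = 310 (m = 17 + (-337 + 630) = 17 + 293 = 310)
t = -1358 (t = -1*1358 = -1358)
t - m = -1358 - 1*310 = -1358 - 310 = -1668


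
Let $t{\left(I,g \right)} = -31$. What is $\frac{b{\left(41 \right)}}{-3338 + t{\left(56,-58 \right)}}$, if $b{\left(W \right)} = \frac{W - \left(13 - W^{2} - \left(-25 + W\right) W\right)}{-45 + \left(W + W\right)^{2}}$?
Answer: $- \frac{2365}{22501551} \approx -0.0001051$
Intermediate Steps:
$b{\left(W \right)} = \frac{-13 + W + W^{2} + W \left(-25 + W\right)}{-45 + 4 W^{2}}$ ($b{\left(W \right)} = \frac{W - \left(13 - W^{2} - W \left(-25 + W\right)\right)}{-45 + \left(2 W\right)^{2}} = \frac{W + \left(-13 + W^{2} + W \left(-25 + W\right)\right)}{-45 + 4 W^{2}} = \frac{-13 + W + W^{2} + W \left(-25 + W\right)}{-45 + 4 W^{2}}$)
$\frac{b{\left(41 \right)}}{-3338 + t{\left(56,-58 \right)}} = \frac{\frac{1}{-45 + 4 \cdot 41^{2}} \left(-13 - 984 + 2 \cdot 41^{2}\right)}{-3338 - 31} = \frac{\frac{1}{-45 + 4 \cdot 1681} \left(-13 - 984 + 2 \cdot 1681\right)}{-3369} = \frac{-13 - 984 + 3362}{-45 + 6724} \left(- \frac{1}{3369}\right) = \frac{1}{6679} \cdot 2365 \left(- \frac{1}{3369}\right) = \frac{2365}{6679} \left(- \frac{1}{3369}\right) = - \frac{2365}{22501551}$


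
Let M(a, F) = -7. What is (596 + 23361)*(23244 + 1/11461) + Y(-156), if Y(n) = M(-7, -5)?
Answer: 6382132381918/11461 ≈ 5.5686e+8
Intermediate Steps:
Y(n) = -7
(596 + 23361)*(23244 + 1/11461) + Y(-156) = (596 + 23361)*(23244 + 1/11461) - 7 = 23957*(23244 + 1/11461) - 7 = 23957*(266399485/11461) - 7 = 6382132462145/11461 - 7 = 6382132381918/11461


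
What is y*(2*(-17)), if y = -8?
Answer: 272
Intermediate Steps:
y*(2*(-17)) = -16*(-17) = -8*(-34) = 272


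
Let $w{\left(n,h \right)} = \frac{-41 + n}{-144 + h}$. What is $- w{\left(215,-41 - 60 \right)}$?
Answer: $\frac{174}{245} \approx 0.7102$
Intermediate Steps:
$w{\left(n,h \right)} = \frac{-41 + n}{-144 + h}$
$- w{\left(215,-41 - 60 \right)} = - \frac{-41 + 215}{-144 - 101} = - \frac{174}{-144 - 101} = - \frac{174}{-245} = - \frac{\left(-1\right) 174}{245} = \left(-1\right) \left(- \frac{174}{245}\right) = \frac{174}{245}$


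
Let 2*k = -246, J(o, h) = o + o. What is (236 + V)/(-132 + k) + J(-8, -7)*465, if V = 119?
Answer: -379511/51 ≈ -7441.4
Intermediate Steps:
J(o, h) = 2*o
k = -123 (k = (½)*(-246) = -123)
(236 + V)/(-132 + k) + J(-8, -7)*465 = (236 + 119)/(-132 - 123) + (2*(-8))*465 = 355/(-255) - 16*465 = 355*(-1/255) - 7440 = -71/51 - 7440 = -379511/51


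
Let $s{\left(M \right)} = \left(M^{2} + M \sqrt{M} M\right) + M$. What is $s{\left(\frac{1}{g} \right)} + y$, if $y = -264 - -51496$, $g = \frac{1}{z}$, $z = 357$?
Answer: $179038 + 127449 \sqrt{357} \approx 2.5871 \cdot 10^{6}$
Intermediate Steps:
$g = \frac{1}{357} \approx 0.0028011$
$y = 51232$ ($y = -264 + 51496 = 51232$)
$s{\left(M \right)} = M + M^{2} + M^{\frac{5}{2}}$ ($s{\left(M \right)} = \left(M^{2} + M^{\frac{3}{2}} M\right) + M = \left(M^{2} + M^{\frac{5}{2}}\right) + M = M + M^{2} + M^{\frac{5}{2}}$)
$s{\left(\frac{1}{g} \right)} + y = \left(\frac{1}{\frac{1}{357}} + \left(\frac{1}{\frac{1}{357}}\right)^{2} + \left(\frac{1}{\frac{1}{357}}\right)^{\frac{5}{2}}\right) + 51232 = \left(357 + 357^{2} + 357^{\frac{5}{2}}\right) + 51232 = \left(357 + 127449 + 127449 \sqrt{357}\right) + 51232 = \left(127806 + 127449 \sqrt{357}\right) + 51232 = 179038 + 127449 \sqrt{357}$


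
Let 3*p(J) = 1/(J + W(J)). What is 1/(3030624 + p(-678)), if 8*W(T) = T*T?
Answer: 340695/1032518443682 ≈ 3.2997e-7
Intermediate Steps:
W(T) = T²/8 (W(T) = (T*T)/8 = T²/8)
p(J) = 1/(3*(J + J²/8))
1/(3030624 + p(-678)) = 1/(3030624 + (8/3)/(-678*(8 - 678))) = 1/(3030624 + (8/3)*(-1/678)/(-670)) = 1/(3030624 + (8/3)*(-1/678)*(-1/670)) = 1/(3030624 + 2/340695) = 1/(1032518443682/340695) = 340695/1032518443682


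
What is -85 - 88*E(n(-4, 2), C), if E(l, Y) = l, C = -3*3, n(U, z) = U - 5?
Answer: 707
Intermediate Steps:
n(U, z) = -5 + U
C = -9
-85 - 88*E(n(-4, 2), C) = -85 - 88*(-5 - 4) = -85 - 88*(-9) = -85 + 792 = 707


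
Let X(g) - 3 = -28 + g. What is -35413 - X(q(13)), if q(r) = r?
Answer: -35401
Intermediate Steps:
X(g) = -25 + g (X(g) = 3 + (-28 + g) = -25 + g)
-35413 - X(q(13)) = -35413 - (-25 + 13) = -35413 - 1*(-12) = -35413 + 12 = -35401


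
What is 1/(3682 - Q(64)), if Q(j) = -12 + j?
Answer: 1/3630 ≈ 0.00027548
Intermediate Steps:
1/(3682 - Q(64)) = 1/(3682 - (-12 + 64)) = 1/(3682 - 1*52) = 1/(3682 - 52) = 1/3630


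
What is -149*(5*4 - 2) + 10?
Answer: -2672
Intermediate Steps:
-149*(5*4 - 2) + 10 = -149*(20 - 2) + 10 = -149*18 + 10 = -2682 + 10 = -2672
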